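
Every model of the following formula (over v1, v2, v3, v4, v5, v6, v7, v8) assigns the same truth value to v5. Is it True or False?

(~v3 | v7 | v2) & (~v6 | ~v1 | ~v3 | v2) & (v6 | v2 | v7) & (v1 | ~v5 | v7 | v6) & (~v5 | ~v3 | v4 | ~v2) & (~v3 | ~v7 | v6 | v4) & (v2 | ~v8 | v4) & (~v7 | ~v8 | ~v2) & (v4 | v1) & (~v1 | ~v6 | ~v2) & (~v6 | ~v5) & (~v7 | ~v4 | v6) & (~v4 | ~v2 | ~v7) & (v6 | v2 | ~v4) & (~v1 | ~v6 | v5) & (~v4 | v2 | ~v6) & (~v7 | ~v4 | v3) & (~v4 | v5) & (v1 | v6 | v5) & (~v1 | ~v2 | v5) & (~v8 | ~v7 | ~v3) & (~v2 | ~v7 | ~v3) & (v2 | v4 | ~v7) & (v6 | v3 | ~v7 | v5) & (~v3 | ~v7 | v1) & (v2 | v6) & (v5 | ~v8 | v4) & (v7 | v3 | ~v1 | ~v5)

Suppose v5 = 0.
The clause (~v4) is unit, so v4 = 0.
The clause (v1) is unit, so v1 = 1.
The clause (~v6) is unit, so v6 = 0.
The clause (~v2) is unit, so v2 = 0.
Now (v2) is unsatisfied and unit — conflict.
So every satisfying assignment has v5 = True.

True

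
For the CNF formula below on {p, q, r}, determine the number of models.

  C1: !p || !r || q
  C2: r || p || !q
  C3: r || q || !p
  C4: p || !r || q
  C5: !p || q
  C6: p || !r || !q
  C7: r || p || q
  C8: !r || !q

There are 2^3 = 8 truth assignments over (p, q, r).
Check each against the 8 clauses (columns in the order p, q, r):
  F F F  ✗ fails (r || p || q)
  F F T  ✗ fails (p || !r || q)
  F T F  ✗ fails (r || p || !q)
  F T T  ✗ fails (p || !r || !q)
  T F F  ✗ fails (r || q || !p)
  T F T  ✗ fails (!p || !r || q)
  T T F  ✓ satisfies all
  T T T  ✗ fails (!r || !q)
1 of the 8 rows is a model.

1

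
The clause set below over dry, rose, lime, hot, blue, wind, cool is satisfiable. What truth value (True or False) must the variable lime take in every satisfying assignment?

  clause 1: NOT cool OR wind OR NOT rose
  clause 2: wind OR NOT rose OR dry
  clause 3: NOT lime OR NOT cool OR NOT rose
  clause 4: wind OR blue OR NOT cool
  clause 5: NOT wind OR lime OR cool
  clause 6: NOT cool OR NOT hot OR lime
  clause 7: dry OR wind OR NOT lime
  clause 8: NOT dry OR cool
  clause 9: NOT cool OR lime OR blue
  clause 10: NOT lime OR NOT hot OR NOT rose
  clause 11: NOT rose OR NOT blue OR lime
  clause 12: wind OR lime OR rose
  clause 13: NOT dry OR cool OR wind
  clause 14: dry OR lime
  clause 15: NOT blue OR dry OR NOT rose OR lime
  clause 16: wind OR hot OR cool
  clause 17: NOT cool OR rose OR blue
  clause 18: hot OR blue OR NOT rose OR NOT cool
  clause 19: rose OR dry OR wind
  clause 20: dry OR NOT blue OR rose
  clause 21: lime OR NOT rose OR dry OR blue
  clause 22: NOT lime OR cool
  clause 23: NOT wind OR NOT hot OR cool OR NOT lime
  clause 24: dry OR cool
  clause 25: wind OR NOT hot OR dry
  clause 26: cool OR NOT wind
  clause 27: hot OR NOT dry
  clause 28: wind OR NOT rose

Suppose lime = false.
Unit clause (dry) forces dry = true.
Unit clause (cool) forces cool = true.
Unit clause (NOT hot) forces hot = false.
But (hot) is also a unit clause — contradiction.
So every satisfying assignment has lime = True.

True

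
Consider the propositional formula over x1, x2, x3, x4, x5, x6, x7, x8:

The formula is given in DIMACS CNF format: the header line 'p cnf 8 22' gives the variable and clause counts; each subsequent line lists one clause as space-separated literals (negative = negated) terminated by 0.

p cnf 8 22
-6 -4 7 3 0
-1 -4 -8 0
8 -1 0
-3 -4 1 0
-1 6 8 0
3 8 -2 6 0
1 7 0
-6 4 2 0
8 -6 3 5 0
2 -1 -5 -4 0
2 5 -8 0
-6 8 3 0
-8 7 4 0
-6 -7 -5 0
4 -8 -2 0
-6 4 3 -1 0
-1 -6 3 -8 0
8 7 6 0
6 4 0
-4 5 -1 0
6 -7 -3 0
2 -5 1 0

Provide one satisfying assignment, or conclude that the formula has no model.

x1 ↦ False,  x2 ↦ True,  x3 ↦ False,  x4 ↦ True,  x5 ↦ False,  x6 ↦ False,  x7 ↦ True,  x8 ↦ True

Suppose x8 = True.
Suppose x1 = False.
The clause (x7) is unit, so x7 = True.
Suppose x3 = False.
Suppose x2 = True.
The clause (x4) is unit, so x4 = True.
Suppose x6 = False.
All clauses hold; x5 can take either value.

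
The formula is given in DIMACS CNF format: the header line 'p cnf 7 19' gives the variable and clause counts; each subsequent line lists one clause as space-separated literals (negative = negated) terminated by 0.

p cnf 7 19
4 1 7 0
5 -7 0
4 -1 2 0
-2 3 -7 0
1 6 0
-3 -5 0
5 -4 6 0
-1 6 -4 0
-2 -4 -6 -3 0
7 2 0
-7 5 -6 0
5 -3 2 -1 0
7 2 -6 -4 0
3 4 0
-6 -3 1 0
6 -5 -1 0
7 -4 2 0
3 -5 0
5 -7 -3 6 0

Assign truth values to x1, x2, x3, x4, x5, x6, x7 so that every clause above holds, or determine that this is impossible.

Case x5 = False:
(¬x7) alone gives x7 = False.
(x2) alone gives x2 = True.
Case x4 = False:
(x1) alone gives x1 = True.
(x3) alone gives x3 = True.
Every clause is now satisfied; x6 is unconstrained.

x1: True,  x2: True,  x3: True,  x4: False,  x5: False,  x6: True,  x7: False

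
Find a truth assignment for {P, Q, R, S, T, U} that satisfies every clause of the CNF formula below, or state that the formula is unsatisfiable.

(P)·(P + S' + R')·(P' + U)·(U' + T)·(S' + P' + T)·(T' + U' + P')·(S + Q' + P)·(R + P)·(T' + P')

UNSATISFIABLE

From the singleton clause (P), P = 1.
From the singleton clause (U), U = 1.
From the singleton clause (T), T = 1.
But (T') is also a unit clause — contradiction.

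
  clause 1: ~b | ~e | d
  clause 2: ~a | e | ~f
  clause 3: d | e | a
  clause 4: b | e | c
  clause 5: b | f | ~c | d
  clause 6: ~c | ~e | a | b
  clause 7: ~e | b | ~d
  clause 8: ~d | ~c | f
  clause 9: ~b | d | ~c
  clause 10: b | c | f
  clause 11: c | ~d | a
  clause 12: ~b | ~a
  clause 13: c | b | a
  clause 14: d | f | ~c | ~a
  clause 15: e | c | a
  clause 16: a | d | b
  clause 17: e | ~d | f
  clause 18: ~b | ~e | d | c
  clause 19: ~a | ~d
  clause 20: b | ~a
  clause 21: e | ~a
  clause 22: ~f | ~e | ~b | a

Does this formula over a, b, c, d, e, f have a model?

Suppose b = 1.
From the singleton clause (~a), a = 0.
Suppose e = 0.
From the singleton clause (d), d = 1.
From the singleton clause (c), c = 1.
From the singleton clause (f), f = 1.
Every clause now holds.
A satisfying assignment: a: 0,  b: 1,  c: 1,  d: 1,  e: 0,  f: 1.

Satisfiable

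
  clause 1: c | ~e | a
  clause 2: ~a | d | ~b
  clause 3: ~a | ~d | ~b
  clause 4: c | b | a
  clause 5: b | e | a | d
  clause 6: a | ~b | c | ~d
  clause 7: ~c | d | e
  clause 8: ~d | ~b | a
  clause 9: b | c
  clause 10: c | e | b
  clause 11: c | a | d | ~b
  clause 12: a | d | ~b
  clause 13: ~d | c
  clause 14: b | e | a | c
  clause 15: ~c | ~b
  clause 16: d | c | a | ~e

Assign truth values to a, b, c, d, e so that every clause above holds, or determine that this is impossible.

Suppose b = 0.
Unit clause (c) forces c = 1.
Suppose d = 1.
Every clause is now satisfied; a, e are unconstrained.

a=0; b=0; c=1; d=1; e=0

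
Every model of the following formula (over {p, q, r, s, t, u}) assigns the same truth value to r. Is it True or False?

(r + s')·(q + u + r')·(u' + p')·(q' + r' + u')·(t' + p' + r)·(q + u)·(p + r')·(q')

Suppose r = 1.
(p) alone gives p = 1.
(u') alone gives u = 0.
(q) alone gives q = 1.
That conflicts with the unit clause (q').
So every satisfying assignment has r = False.

False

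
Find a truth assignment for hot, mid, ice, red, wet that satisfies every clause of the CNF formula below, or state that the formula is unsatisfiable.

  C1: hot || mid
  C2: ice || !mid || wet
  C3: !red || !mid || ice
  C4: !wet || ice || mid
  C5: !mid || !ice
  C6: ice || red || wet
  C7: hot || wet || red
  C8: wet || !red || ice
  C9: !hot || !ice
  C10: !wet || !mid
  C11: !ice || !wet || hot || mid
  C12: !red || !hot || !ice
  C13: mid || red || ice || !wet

Case hot = true:
Unit clause (!ice) forces ice = false.
Case mid = false:
Unit clause (!wet) forces wet = false.
Unit clause (red) forces red = true.
That conflicts with the unit clause (!red).
Backtrack on mid: now try mid = true.
Unit clause (wet) forces wet = true.
That conflicts with the unit clause (!wet).
Either choice for mid ends in contradiction.
Backtrack on hot: now try hot = false.
Unit clause (mid) forces mid = true.
Unit clause (!ice) forces ice = false.
Unit clause (wet) forces wet = true.
That conflicts with the unit clause (!wet).
Either choice for hot ends in contradiction.

UNSATISFIABLE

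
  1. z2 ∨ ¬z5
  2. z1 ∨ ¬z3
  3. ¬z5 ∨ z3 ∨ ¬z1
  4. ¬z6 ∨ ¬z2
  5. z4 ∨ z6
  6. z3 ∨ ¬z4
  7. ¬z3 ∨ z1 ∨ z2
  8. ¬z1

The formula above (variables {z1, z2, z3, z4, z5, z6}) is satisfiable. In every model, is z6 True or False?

Suppose z6 = False.
(z4) alone gives z4 = True.
(z3) alone gives z3 = True.
(z1) alone gives z1 = True.
Now (¬z1) is unsatisfied and unit — conflict.
So every satisfying assignment has z6 = True.

True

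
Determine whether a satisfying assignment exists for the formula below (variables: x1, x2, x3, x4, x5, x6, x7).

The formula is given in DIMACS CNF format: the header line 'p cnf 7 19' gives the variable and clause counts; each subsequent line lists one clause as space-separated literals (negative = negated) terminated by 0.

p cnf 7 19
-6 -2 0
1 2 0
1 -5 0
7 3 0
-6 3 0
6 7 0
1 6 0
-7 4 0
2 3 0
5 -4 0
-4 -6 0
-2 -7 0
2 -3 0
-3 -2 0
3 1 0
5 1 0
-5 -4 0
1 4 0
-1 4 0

Case x6 = False:
From the singleton clause (x7), x7 = True.
From the singleton clause (x1), x1 = True.
From the singleton clause (x4), x4 = True.
From the singleton clause (x5), x5 = True.
But (¬x5) is also a unit clause — contradiction.
Backtrack on x6: now try x6 = True.
From the singleton clause (¬x2), x2 = False.
From the singleton clause (x1), x1 = True.
From the singleton clause (x3), x3 = True.
But (¬x3) is also a unit clause — contradiction.
Either choice for x6 ends in contradiction.
No assignment satisfies every clause.

Unsatisfiable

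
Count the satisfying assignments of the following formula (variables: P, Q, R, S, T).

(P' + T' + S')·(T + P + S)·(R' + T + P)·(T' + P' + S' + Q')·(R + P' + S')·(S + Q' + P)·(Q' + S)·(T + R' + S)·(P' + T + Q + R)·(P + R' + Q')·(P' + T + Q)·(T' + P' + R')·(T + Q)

There are 2^5 = 32 truth assignments over (P, Q, R, S, T).
Split on R. With R = 1, the clauses containing R are satisfied and R' drops from the rest; 3 of the 2^4 = 16 assignments to the other variables satisfy what remains.
With R = 0, by the same count on the reduced clause set, 5 assignments work.
(One model: P=F, Q=F, R=F, S=F, T=T.)
Total: 3 + 5 = 8.

8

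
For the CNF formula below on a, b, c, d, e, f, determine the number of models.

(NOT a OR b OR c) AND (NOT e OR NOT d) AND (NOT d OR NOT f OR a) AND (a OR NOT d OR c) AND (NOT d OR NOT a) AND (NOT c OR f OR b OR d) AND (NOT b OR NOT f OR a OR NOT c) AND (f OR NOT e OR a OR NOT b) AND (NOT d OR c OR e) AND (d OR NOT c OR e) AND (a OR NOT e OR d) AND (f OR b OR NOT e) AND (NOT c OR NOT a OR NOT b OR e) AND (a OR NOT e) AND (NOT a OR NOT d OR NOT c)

There are 2^6 = 64 truth assignments over (a, b, c, d, e, f).
Split on a. With a = true, the clauses containing a are satisfied and NOT a drops from the rest; 7 of the 2^5 = 32 assignments to the other variables satisfy what remains.
With a = false, by the same count on the reduced clause set, 6 assignments work.
(One model: a=F, b=F, c=F, d=F, e=F, f=F.)
Total: 7 + 6 = 13.

13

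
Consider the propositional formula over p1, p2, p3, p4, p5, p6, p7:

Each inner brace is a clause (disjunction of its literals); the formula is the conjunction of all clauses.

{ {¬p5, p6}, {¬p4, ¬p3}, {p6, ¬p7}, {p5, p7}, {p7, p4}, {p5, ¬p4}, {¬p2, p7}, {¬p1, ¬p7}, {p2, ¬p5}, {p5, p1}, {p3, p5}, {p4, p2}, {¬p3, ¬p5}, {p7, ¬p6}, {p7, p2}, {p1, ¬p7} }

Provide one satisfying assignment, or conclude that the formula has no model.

UNSATISFIABLE

Case p5 = False:
From the singleton clause (p7), p7 = True.
From the singleton clause (p6), p6 = True.
From the singleton clause (¬p4), p4 = False.
From the singleton clause (¬p1), p1 = False.
That conflicts with the unit clause (p1).
Undo p5 and try p5 = True.
From the singleton clause (p6), p6 = True.
From the singleton clause (p2), p2 = True.
From the singleton clause (p7), p7 = True.
From the singleton clause (¬p1), p1 = False.
That conflicts with the unit clause (p1).
Both values of p5 lead to a conflict.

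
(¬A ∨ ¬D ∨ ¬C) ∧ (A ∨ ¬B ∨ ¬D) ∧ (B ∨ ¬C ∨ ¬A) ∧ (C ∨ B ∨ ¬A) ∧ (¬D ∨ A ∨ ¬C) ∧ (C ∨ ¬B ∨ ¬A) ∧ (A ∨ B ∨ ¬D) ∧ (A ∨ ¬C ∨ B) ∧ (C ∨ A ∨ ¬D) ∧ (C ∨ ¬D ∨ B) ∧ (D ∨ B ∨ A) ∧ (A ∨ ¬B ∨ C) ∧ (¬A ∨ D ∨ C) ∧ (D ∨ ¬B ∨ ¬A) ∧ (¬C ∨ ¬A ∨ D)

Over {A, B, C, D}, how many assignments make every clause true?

There are 2^4 = 16 truth assignments over (A, B, C, D).
Check each against the 15 clauses (columns in the order A, B, C, D):
  F F F F  ✗ fails (D ∨ B ∨ A)
  F F F T  ✗ fails (A ∨ B ∨ ¬D)
  F F T F  ✗ fails (A ∨ ¬C ∨ B)
  F F T T  ✗ fails (¬D ∨ A ∨ ¬C)
  F T F F  ✗ fails (A ∨ ¬B ∨ C)
  F T F T  ✗ fails (A ∨ ¬B ∨ ¬D)
  F T T F  ✓ satisfies all
  F T T T  ✗ fails (A ∨ ¬B ∨ ¬D)
  T F F F  ✗ fails (C ∨ B ∨ ¬A)
  T F F T  ✗ fails (C ∨ B ∨ ¬A)
  T F T F  ✗ fails (B ∨ ¬C ∨ ¬A)
  T F T T  ✗ fails (¬A ∨ ¬D ∨ ¬C)
  T T F F  ✗ fails (C ∨ ¬B ∨ ¬A)
  T T F T  ✗ fails (C ∨ ¬B ∨ ¬A)
  T T T F  ✗ fails (D ∨ ¬B ∨ ¬A)
  T T T T  ✗ fails (¬A ∨ ¬D ∨ ¬C)
1 of the 16 rows is a model.

1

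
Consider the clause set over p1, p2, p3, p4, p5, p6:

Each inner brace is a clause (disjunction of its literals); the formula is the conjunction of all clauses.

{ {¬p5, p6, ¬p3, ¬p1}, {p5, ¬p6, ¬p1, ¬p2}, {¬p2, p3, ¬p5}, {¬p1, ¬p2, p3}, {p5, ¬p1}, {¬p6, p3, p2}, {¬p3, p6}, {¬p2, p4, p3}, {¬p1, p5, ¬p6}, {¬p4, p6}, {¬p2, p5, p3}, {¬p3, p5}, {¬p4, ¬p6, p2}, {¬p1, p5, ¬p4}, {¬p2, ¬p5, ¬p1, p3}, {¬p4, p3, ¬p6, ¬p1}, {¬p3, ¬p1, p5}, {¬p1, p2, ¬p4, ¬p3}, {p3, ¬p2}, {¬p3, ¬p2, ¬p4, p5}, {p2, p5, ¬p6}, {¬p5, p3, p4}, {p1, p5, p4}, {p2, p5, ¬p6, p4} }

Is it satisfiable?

Yes, satisfiable

Try p5 = True.
Try p2 = True.
(p3) alone gives p3 = True.
(p6) alone gives p6 = True.
All clauses hold; p1, p4 can take either value.
A satisfying assignment: p1: False; p2: True; p3: True; p4: True; p5: True; p6: True.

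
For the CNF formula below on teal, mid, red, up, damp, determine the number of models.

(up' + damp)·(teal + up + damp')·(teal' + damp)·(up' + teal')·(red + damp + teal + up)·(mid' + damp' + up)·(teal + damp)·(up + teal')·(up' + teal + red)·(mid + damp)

2

There are 2^5 = 32 truth assignments over (teal, mid, red, up, damp).
Split on up. With up = 1, the clauses containing up are satisfied and up' drops from the rest; 2 of the 2^4 = 16 assignments to the other variables satisfy what remains.
With up = 0, by the same count on the reduced clause set, 0 assignments work.
(One model: teal=F, mid=F, red=T, up=T, damp=T.)
Total: 2 + 0 = 2.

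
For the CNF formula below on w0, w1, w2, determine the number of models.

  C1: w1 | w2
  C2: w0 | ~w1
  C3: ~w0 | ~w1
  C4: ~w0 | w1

1

There are 2^3 = 8 truth assignments over (w0, w1, w2).
Check each against the 4 clauses (columns in the order w0, w1, w2):
  F F F  ✗ fails (w1 | w2)
  F F T  ✓ satisfies all
  F T F  ✗ fails (w0 | ~w1)
  F T T  ✗ fails (w0 | ~w1)
  T F F  ✗ fails (w1 | w2)
  T F T  ✗ fails (~w0 | w1)
  T T F  ✗ fails (~w0 | ~w1)
  T T T  ✗ fails (~w0 | ~w1)
1 of the 8 rows is a model.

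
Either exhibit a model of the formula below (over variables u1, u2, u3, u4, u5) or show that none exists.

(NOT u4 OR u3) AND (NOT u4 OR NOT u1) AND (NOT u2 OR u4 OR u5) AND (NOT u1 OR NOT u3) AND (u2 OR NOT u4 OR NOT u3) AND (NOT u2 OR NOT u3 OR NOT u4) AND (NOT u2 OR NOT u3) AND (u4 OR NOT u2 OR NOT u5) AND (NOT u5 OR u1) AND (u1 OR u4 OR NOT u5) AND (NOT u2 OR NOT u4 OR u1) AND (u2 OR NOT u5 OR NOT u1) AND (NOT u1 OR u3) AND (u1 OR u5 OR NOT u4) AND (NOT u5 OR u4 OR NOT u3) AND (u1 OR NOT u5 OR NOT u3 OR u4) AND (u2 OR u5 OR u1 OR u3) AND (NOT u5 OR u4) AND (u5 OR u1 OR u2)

Case u4 = false:
From the singleton clause (NOT u5), u5 = false.
From the singleton clause (NOT u2), u2 = false.
From the singleton clause (u1), u1 = true.
From the singleton clause (NOT u3), u3 = false.
That conflicts with the unit clause (u3).
Backtrack on u4: now try u4 = true.
From the singleton clause (u3), u3 = true.
From the singleton clause (NOT u1), u1 = false.
From the singleton clause (u2), u2 = true.
That conflicts with the unit clause (NOT u2).
Neither u4 = true nor u4 = false works.

UNSATISFIABLE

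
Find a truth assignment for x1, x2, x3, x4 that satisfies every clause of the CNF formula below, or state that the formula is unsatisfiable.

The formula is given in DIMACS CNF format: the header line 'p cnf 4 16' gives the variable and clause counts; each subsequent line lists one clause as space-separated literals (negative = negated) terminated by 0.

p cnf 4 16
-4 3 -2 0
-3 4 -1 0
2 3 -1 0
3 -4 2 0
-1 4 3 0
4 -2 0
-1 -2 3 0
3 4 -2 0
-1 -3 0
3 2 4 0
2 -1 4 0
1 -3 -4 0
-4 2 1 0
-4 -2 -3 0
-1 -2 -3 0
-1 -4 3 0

Case x4 = False:
The clause (¬x2) is unit, so x2 = False.
The clause (x3) is unit, so x3 = True.
The clause (¬x1) is unit, so x1 = False.
All clauses are satisfied.

x1=False, x2=False, x3=True, x4=False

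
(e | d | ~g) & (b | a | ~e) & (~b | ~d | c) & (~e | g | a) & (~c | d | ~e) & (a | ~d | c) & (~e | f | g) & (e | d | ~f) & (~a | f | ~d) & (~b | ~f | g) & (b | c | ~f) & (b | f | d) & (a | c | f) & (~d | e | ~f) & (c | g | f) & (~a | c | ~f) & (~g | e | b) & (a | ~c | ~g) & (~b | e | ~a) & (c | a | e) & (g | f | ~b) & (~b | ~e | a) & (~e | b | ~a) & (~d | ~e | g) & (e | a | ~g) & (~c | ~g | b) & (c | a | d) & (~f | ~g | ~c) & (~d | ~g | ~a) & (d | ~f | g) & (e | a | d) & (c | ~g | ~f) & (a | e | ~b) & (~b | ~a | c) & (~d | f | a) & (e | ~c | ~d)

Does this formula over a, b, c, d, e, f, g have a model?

Unsatisfiable

Suppose e = 1.
Suppose b = 1.
The clause (a) is unit, so a = 1.
The clause (c) is unit, so c = 1.
The clause (d) is unit, so d = 1.
The clause (f) is unit, so f = 1.
The clause (g) is unit, so g = 1.
Now (~g) is unsatisfied and unit — conflict.
That branch fails; take b = 0 instead.
The clause (a) is unit, so a = 1.
Now (~a) is unsatisfied and unit — conflict.
Both values of b lead to a conflict.
That branch fails; take e = 0 instead.
Suppose d = 1.
The clause (~f) is unit, so f = 0.
The clause (~a) is unit, so a = 0.
Now (a) is unsatisfied and unit — conflict.
That branch fails; take d = 0 instead.
The clause (~g) is unit, so g = 0.
The clause (~f) is unit, so f = 0.
The clause (b) is unit, so b = 1.
Now (~b) is unsatisfied and unit — conflict.
Both values of d lead to a conflict.
Both values of e lead to a conflict.
No assignment satisfies every clause.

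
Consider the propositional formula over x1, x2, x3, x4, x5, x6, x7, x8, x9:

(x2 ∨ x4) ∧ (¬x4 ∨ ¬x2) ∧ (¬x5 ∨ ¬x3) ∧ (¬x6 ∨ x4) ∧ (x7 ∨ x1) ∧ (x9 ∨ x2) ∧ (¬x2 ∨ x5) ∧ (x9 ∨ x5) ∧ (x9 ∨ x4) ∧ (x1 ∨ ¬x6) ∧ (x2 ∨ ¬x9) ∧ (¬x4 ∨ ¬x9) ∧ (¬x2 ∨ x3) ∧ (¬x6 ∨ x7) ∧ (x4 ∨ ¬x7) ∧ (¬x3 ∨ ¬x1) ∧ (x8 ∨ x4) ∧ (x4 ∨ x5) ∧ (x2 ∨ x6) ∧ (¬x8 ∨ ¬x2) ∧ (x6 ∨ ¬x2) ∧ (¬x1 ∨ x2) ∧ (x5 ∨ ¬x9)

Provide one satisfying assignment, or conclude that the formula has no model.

Try x2 = True.
From the singleton clause (¬x4), x4 = False.
From the singleton clause (¬x6), x6 = False.
Now (x6) is unsatisfied and unit — conflict.
Undo x2 and try x2 = False.
From the singleton clause (x4), x4 = True.
From the singleton clause (x9), x9 = True.
Now (¬x9) is unsatisfied and unit — conflict.
Neither x2 = True nor x2 = False works.

UNSATISFIABLE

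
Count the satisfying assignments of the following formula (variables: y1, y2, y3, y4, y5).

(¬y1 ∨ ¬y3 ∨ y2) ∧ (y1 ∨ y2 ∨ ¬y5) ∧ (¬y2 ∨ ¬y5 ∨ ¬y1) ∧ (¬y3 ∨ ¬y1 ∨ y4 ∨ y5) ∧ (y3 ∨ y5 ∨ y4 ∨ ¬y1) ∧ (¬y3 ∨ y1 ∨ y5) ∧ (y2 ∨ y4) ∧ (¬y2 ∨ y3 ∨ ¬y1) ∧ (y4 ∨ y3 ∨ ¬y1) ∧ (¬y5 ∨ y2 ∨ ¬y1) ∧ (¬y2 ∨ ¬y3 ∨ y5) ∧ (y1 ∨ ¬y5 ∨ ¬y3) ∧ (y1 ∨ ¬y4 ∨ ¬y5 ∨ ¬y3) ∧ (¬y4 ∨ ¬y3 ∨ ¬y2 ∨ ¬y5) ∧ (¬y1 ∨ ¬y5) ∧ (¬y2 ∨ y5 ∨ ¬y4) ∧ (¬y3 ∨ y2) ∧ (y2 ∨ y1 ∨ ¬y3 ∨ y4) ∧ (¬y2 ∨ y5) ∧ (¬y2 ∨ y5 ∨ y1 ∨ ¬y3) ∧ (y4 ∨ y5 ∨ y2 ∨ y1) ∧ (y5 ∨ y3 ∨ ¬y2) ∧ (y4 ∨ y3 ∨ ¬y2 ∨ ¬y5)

3

There are 2^5 = 32 truth assignments over (y1, y2, y3, y4, y5).
Split on y2. With y2 = True, the clauses containing y2 are satisfied and ¬y2 drops from the rest; 1 of the 2^4 = 16 assignments to the other variables satisfy what remains.
With y2 = False, by the same count on the reduced clause set, 2 assignments work.
(One model: y1=F, y2=F, y3=F, y4=T, y5=F.)
Total: 1 + 2 = 3.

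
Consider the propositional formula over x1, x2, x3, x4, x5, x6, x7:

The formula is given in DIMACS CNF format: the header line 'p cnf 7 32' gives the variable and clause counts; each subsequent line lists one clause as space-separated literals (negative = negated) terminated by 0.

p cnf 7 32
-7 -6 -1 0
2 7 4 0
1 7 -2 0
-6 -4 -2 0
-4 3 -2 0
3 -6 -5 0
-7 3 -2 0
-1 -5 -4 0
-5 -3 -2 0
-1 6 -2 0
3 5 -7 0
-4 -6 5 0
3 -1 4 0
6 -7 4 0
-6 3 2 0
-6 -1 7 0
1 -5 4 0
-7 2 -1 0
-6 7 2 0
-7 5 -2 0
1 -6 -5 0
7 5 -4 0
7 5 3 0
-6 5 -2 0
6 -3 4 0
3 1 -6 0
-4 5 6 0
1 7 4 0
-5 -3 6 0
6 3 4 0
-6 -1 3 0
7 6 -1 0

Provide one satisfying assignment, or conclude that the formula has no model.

x1=False,  x2=False,  x3=True,  x4=False,  x5=False,  x6=True,  x7=True

Case x7 = True:
Case x6 = True:
The clause (¬x1) is unit, so x1 = False.
The clause (¬x5) is unit, so x5 = False.
The clause (x3) is unit, so x3 = True.
The clause (¬x4) is unit, so x4 = False.
The clause (¬x2) is unit, so x2 = False.
This assignment satisfies each clause.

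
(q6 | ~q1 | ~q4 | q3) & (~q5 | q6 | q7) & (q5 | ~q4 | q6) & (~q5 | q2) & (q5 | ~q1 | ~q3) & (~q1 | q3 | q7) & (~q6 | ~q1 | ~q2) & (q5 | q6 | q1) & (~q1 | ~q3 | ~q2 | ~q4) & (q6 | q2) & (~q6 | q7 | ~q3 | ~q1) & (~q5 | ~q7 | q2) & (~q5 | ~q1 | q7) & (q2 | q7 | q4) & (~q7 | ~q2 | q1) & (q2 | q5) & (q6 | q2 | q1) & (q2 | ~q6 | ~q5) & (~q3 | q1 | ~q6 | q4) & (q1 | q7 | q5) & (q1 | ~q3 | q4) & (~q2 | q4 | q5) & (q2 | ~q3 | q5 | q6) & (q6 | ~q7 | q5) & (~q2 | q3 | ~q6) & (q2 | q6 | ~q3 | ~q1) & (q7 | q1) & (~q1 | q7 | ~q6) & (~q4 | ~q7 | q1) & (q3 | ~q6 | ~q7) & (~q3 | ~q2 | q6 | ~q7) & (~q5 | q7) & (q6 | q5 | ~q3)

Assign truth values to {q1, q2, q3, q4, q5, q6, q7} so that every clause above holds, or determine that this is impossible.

Try q5 = 1.
The clause (q2) is unit, so q2 = 1.
The clause (q7) is unit, so q7 = 1.
The clause (q1) is unit, so q1 = 1.
The clause (~q6) is unit, so q6 = 0.
The clause (~q3) is unit, so q3 = 0.
The clause (~q4) is unit, so q4 = 0.
Every clause now holds.

q1=1; q2=1; q3=0; q4=0; q5=1; q6=0; q7=1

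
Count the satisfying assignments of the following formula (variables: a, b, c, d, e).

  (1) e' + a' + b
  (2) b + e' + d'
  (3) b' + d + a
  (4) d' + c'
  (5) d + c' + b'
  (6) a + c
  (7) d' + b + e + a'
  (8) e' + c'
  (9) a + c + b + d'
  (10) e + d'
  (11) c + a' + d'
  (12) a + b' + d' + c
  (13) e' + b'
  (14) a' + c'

3

There are 2^5 = 32 truth assignments over (a, b, c, d, e).
Split on d. With d = 1, the clauses containing d are satisfied and d' drops from the rest; 0 of the 2^4 = 16 assignments to the other variables satisfy what remains.
With d = 0, by the same count on the reduced clause set, 3 assignments work.
(One model: a=F, b=F, c=T, d=F, e=F.)
Total: 0 + 3 = 3.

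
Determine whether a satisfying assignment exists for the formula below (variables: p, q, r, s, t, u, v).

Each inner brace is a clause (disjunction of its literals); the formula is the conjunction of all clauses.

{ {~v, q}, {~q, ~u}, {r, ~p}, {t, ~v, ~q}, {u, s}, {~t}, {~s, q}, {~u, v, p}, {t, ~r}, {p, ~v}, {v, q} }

Unit clause (~t) forces t = 0.
Unit clause (~r) forces r = 0.
Unit clause (~p) forces p = 0.
Unit clause (~v) forces v = 0.
Unit clause (~u) forces u = 0.
Unit clause (s) forces s = 1.
Unit clause (q) forces q = 1.
Every clause now holds.
A satisfying assignment: p ↦ 0,  q ↦ 1,  r ↦ 0,  s ↦ 1,  t ↦ 0,  u ↦ 0,  v ↦ 0.

Yes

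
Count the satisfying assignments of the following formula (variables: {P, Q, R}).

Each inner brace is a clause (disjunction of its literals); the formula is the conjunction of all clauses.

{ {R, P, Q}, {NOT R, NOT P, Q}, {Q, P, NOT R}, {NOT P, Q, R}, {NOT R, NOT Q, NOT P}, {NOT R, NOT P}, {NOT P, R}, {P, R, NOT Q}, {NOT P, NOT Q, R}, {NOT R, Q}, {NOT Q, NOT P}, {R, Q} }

1

There are 2^3 = 8 truth assignments over (P, Q, R).
Split on P. With P = true, the clauses containing P are satisfied and NOT P drops from the rest; 0 of the 2^2 = 4 assignments to the other variables satisfy what remains.
With P = false, by the same count on the reduced clause set, 1 assignment works.
Total: 0 + 1 = 1.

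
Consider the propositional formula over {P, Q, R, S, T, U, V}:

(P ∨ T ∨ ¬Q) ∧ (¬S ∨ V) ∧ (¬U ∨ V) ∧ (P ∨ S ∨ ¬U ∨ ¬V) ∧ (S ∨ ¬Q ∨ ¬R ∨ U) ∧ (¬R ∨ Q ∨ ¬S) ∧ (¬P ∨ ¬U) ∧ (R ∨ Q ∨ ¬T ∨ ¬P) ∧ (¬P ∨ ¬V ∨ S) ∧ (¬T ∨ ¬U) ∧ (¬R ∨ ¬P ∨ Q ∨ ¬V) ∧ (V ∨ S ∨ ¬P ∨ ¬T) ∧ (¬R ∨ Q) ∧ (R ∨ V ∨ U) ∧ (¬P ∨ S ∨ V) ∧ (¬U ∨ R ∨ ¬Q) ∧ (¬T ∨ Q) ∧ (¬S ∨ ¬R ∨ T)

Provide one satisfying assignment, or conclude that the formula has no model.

P: False, Q: False, R: False, S: True, T: False, U: True, V: True

Try S = True.
From the singleton clause (V), V = True.
Try R = False.
Try P = False.
Try T = False.
From the singleton clause (¬Q), Q = False.
All clauses hold; U can take either value.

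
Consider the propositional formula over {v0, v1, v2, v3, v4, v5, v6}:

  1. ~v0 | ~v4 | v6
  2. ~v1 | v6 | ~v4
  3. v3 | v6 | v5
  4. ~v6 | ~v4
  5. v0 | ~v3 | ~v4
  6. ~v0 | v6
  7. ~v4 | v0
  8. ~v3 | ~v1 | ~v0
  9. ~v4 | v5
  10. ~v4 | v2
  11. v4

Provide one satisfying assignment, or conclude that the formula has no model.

Unit clause (v4) forces v4 = 1.
Unit clause (~v6) forces v6 = 0.
Unit clause (~v0) forces v0 = 0.
Now (v0) is unsatisfied and unit — conflict.

UNSATISFIABLE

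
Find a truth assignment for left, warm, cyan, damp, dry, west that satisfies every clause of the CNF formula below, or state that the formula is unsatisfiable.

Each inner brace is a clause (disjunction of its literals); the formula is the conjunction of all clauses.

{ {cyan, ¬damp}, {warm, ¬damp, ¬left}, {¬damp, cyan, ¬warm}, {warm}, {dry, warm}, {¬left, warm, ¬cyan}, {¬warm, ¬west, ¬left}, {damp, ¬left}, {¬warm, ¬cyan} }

left ↦ False, warm ↦ True, cyan ↦ False, damp ↦ False, dry ↦ False, west ↦ True

From the singleton clause (warm), warm = True.
From the singleton clause (¬cyan), cyan = False.
From the singleton clause (¬damp), damp = False.
From the singleton clause (¬left), left = False.
Every clause is now satisfied; dry, west are unconstrained.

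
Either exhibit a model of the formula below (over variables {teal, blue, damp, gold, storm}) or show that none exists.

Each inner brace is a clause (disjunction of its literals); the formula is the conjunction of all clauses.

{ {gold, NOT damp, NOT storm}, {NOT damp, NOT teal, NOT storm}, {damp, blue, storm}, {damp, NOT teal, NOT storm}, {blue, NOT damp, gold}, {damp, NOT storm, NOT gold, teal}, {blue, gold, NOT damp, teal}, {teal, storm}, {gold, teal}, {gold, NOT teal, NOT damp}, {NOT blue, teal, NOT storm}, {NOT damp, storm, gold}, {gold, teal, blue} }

teal ↦ true; blue ↦ true; damp ↦ true; gold ↦ true; storm ↦ false

Suppose teal = true.
Suppose damp = true.
From the singleton clause (NOT storm), storm = false.
From the singleton clause (gold), gold = true.
Every clause is now satisfied; blue is unconstrained.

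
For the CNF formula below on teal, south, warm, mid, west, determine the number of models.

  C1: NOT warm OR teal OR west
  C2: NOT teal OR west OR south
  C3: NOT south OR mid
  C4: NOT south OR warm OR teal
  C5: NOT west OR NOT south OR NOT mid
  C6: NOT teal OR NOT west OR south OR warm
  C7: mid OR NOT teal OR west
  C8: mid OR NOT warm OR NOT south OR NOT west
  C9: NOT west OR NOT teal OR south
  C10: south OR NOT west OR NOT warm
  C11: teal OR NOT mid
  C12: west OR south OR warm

3

There are 2^5 = 32 truth assignments over (teal, south, warm, mid, west).
Split on mid. With mid = true, the clauses containing mid are satisfied and NOT mid drops from the rest; 2 of the 2^4 = 16 assignments to the other variables satisfy what remains.
With mid = false, by the same count on the reduced clause set, 1 assignment works.
Total: 2 + 1 = 3.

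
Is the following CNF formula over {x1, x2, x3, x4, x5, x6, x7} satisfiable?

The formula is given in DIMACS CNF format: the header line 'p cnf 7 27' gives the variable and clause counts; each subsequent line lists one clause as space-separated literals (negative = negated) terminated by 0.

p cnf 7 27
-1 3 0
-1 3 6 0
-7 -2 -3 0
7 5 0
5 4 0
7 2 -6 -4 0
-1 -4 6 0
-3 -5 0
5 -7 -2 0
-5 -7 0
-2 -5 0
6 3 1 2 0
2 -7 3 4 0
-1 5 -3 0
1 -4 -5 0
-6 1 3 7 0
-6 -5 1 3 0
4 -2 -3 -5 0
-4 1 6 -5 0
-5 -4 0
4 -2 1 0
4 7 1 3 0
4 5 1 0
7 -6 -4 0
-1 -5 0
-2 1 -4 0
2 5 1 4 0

Yes, satisfiable

Try x1 = False.
Try x7 = True.
(¬x5) alone gives x5 = False.
(x4) alone gives x4 = True.
(¬x2) alone gives x2 = False.
Try x6 = False.
(x3) alone gives x3 = True.
All clauses are satisfied.
A satisfying assignment: x1 ↦ False, x2 ↦ False, x3 ↦ True, x4 ↦ True, x5 ↦ False, x6 ↦ False, x7 ↦ True.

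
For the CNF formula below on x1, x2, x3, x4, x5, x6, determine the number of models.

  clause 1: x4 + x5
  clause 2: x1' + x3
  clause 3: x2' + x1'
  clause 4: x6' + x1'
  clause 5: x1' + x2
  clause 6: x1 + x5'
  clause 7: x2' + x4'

There are 2^6 = 64 truth assignments over (x1, x2, x3, x4, x5, x6).
Split on x3. With x3 = 1, the clauses containing x3 are satisfied and x3' drops from the rest; 2 of the 2^5 = 32 assignments to the other variables satisfy what remains.
With x3 = 0, by the same count on the reduced clause set, 2 assignments work.
Total: 2 + 2 = 4.

4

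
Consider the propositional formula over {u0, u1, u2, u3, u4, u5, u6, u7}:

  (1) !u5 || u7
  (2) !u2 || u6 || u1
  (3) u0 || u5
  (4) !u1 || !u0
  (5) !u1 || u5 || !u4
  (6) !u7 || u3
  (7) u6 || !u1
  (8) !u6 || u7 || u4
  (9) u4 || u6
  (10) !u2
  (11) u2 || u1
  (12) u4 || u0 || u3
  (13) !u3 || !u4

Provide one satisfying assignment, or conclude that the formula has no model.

u0 ↦ false, u1 ↦ true, u2 ↦ false, u3 ↦ true, u4 ↦ false, u5 ↦ true, u6 ↦ true, u7 ↦ true

From the singleton clause (!u2), u2 = false.
From the singleton clause (u1), u1 = true.
From the singleton clause (!u0), u0 = false.
From the singleton clause (u5), u5 = true.
From the singleton clause (u7), u7 = true.
From the singleton clause (u3), u3 = true.
From the singleton clause (u6), u6 = true.
From the singleton clause (!u4), u4 = false.
All clauses are satisfied.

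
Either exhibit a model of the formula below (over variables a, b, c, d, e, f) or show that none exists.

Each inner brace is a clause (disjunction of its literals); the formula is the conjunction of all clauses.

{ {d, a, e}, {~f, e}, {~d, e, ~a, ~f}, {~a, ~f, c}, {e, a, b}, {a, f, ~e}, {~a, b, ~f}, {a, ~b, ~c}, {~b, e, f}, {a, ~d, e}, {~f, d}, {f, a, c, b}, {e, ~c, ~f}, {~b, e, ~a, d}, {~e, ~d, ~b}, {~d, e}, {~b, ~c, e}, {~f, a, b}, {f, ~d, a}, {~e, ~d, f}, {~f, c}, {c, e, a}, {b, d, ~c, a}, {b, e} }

a: 1,  b: 0,  c: 1,  d: 0,  e: 1,  f: 0

Branch on f: set f = 0.
Branch on a: set a = 1.
Branch on b: set b = 0.
The clause (e) is unit, so e = 1.
The clause (~d) is unit, so d = 0.
Every clause is now satisfied; c is unconstrained.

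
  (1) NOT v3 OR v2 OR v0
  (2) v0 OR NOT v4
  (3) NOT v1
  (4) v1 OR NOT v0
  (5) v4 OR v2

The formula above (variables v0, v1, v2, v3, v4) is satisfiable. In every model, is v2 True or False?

True

Suppose v2 = false.
From the singleton clause (NOT v1), v1 = false.
From the singleton clause (NOT v0), v0 = false.
From the singleton clause (NOT v3), v3 = false.
From the singleton clause (NOT v4), v4 = false.
Now (v4) is unsatisfied and unit — conflict.
So every satisfying assignment has v2 = True.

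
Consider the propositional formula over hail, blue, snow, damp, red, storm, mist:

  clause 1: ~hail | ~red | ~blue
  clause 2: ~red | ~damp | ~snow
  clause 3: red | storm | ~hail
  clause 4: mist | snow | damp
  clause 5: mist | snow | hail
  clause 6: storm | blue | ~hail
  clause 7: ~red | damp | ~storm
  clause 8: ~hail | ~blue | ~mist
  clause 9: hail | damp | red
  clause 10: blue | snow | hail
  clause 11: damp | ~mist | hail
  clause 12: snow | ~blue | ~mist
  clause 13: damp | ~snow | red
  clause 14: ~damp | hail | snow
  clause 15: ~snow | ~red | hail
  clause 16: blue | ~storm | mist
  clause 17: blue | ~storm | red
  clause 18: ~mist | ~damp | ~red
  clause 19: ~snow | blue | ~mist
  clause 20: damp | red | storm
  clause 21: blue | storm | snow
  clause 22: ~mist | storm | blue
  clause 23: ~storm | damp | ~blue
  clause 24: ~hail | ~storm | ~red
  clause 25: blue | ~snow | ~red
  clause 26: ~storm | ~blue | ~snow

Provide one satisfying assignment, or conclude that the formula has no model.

Suppose hail = 0.
Suppose mist = 1.
From the singleton clause (damp), damp = 1.
From the singleton clause (snow), snow = 1.
From the singleton clause (~red), red = 0.
From the singleton clause (blue), blue = 1.
From the singleton clause (~storm), storm = 0.
All clauses are satisfied.

hail ↦ 0; blue ↦ 1; snow ↦ 1; damp ↦ 1; red ↦ 0; storm ↦ 0; mist ↦ 1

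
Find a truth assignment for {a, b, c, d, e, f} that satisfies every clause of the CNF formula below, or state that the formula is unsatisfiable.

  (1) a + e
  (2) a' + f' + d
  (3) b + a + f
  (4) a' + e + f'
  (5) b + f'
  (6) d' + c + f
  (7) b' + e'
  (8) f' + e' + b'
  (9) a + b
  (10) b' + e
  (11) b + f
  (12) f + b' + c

Branch on a: set a = 1.
Branch on f: set f = 0.
Unit clause (b) forces b = 1.
Unit clause (e') forces e = 0.
Now (e) is unsatisfied and unit — conflict.
So f must be the other value — set f = 1.
Unit clause (d) forces d = 1.
Unit clause (e) forces e = 1.
Unit clause (b) forces b = 1.
Now (b') is unsatisfied and unit — conflict.
Both values of f lead to a conflict.
So a must be the other value — set a = 0.
Unit clause (e) forces e = 1.
Unit clause (b') forces b = 0.
Now (b) is unsatisfied and unit — conflict.
Both values of a lead to a conflict.

UNSATISFIABLE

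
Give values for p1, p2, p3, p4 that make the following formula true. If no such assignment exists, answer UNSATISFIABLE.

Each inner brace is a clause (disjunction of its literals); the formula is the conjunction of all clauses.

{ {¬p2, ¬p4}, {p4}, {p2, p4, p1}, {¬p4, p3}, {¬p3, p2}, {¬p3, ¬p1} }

Unit clause (p4) forces p4 = True.
Unit clause (¬p2) forces p2 = False.
Unit clause (p3) forces p3 = True.
But (¬p3) is also a unit clause — contradiction.

UNSATISFIABLE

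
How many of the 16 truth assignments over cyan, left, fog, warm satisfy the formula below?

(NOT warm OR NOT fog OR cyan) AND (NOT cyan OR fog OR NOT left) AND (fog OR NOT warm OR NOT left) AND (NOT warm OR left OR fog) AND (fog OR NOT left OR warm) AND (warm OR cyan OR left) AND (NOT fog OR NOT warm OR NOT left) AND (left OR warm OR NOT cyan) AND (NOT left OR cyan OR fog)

There are 2^4 = 16 truth assignments over (cyan, left, fog, warm).
Check each against the 9 clauses (columns in the order cyan, left, fog, warm):
  F F F F  ✗ fails (warm OR cyan OR left)
  F F F T  ✗ fails (NOT warm OR left OR fog)
  F F T F  ✗ fails (warm OR cyan OR left)
  F F T T  ✗ fails (NOT warm OR NOT fog OR cyan)
  F T F F  ✗ fails (fog OR NOT left OR warm)
  F T F T  ✗ fails (fog OR NOT warm OR NOT left)
  F T T F  ✓ satisfies all
  F T T T  ✗ fails (NOT warm OR NOT fog OR cyan)
  T F F F  ✗ fails (left OR warm OR NOT cyan)
  T F F T  ✗ fails (NOT warm OR left OR fog)
  T F T F  ✗ fails (left OR warm OR NOT cyan)
  T F T T  ✓ satisfies all
  T T F F  ✗ fails (NOT cyan OR fog OR NOT left)
  T T F T  ✗ fails (NOT cyan OR fog OR NOT left)
  T T T F  ✓ satisfies all
  T T T T  ✗ fails (NOT fog OR NOT warm OR NOT left)
3 of the 16 rows are models.

3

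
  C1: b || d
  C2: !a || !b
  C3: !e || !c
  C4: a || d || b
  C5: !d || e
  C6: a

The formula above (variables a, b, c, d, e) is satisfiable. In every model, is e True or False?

Suppose e = false.
(!d) alone gives d = false.
(b) alone gives b = true.
(!a) alone gives a = false.
But (a) is also a unit clause — contradiction.
So every satisfying assignment has e = True.

True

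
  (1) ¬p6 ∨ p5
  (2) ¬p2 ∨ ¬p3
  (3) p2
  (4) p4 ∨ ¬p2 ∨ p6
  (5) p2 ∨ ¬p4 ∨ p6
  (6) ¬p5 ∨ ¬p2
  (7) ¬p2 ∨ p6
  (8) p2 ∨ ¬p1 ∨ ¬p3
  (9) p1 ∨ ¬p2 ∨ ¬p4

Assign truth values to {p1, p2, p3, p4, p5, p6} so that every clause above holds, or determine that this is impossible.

The clause (p2) is unit, so p2 = True.
The clause (¬p3) is unit, so p3 = False.
The clause (¬p5) is unit, so p5 = False.
The clause (¬p6) is unit, so p6 = False.
That conflicts with the unit clause (p6).

UNSATISFIABLE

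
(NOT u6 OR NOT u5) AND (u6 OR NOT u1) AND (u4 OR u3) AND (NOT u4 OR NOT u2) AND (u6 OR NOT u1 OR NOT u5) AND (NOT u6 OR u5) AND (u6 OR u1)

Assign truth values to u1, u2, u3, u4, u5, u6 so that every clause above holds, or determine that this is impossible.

Branch on u6: set u6 = false.
(NOT u1) alone gives u1 = false.
That conflicts with the unit clause (u1).
Backtrack on u6: now try u6 = true.
(NOT u5) alone gives u5 = false.
That conflicts with the unit clause (u5).
Both values of u6 lead to a conflict.

UNSATISFIABLE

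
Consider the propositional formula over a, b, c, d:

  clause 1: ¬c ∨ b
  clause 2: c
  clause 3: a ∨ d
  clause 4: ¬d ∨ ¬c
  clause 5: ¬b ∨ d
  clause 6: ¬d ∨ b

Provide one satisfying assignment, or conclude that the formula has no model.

The clause (c) is unit, so c = True.
The clause (b) is unit, so b = True.
The clause (¬d) is unit, so d = False.
Now (d) is unsatisfied and unit — conflict.

UNSATISFIABLE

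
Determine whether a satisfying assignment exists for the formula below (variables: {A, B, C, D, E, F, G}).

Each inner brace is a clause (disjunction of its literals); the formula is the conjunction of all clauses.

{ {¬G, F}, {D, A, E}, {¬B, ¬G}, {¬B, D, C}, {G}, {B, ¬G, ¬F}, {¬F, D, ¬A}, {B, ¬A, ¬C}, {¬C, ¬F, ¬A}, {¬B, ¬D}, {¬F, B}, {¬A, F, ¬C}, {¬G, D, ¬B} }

Unit clause (G) forces G = True.
Unit clause (F) forces F = True.
Unit clause (¬B) forces B = False.
Now (B) is unsatisfied and unit — conflict.
No assignment satisfies every clause.

Unsatisfiable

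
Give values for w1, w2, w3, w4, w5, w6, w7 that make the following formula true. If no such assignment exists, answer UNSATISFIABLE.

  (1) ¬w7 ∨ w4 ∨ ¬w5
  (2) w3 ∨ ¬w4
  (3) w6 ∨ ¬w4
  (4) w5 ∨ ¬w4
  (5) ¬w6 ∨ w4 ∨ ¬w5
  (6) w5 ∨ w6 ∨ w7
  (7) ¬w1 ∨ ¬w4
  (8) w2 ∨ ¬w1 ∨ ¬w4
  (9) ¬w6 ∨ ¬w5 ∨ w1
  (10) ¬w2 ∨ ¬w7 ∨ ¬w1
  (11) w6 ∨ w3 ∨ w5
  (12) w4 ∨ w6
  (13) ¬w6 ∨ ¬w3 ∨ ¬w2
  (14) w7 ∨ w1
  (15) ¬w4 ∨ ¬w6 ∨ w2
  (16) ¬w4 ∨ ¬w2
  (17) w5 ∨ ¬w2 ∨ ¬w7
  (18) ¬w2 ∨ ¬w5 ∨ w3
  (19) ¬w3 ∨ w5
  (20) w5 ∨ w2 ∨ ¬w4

Branch on w3: set w3 = False.
(¬w4) alone gives w4 = False.
(w6) alone gives w6 = True.
(¬w5) alone gives w5 = False.
Branch on w7: set w7 = True.
(¬w2) alone gives w2 = False.
No clause remains; w1 is free.

w1: False; w2: False; w3: False; w4: False; w5: False; w6: True; w7: True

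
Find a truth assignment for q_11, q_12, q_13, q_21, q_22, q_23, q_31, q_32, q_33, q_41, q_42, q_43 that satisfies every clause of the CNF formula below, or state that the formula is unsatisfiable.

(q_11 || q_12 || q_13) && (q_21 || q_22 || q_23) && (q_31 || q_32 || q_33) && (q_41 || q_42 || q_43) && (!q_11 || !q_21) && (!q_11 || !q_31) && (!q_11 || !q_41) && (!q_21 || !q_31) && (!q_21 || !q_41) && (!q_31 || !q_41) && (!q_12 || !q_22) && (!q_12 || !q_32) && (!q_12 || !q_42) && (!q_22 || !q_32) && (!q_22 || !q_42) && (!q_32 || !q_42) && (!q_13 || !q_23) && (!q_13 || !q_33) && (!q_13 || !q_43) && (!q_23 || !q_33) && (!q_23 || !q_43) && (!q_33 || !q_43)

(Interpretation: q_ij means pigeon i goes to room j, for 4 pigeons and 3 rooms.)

UNSATISFIABLE

Branch on q_11: set q_11 = false.
Branch on q_12: set q_12 = true.
Unit clause (!q_22) forces q_22 = false.
Unit clause (!q_32) forces q_32 = false.
Unit clause (!q_42) forces q_42 = false.
Branch on q_21: set q_21 = true.
Unit clause (!q_31) forces q_31 = false.
Unit clause (q_33) forces q_33 = true.
Unit clause (!q_41) forces q_41 = false.
Unit clause (q_43) forces q_43 = true.
Now (!q_43) is unsatisfied and unit — conflict.
So q_21 must be the other value — set q_21 = false.
Unit clause (q_23) forces q_23 = true.
Unit clause (!q_13) forces q_13 = false.
Unit clause (!q_33) forces q_33 = false.
Unit clause (q_31) forces q_31 = true.
Unit clause (!q_41) forces q_41 = false.
Unit clause (q_43) forces q_43 = true.
Now (!q_43) is unsatisfied and unit — conflict.
Neither q_21 = true nor q_21 = false works.
So q_12 must be the other value — set q_12 = false.
Unit clause (q_13) forces q_13 = true.
Unit clause (!q_23) forces q_23 = false.
Unit clause (!q_33) forces q_33 = false.
Unit clause (!q_43) forces q_43 = false.
Branch on q_21: set q_21 = true.
Unit clause (!q_31) forces q_31 = false.
Unit clause (q_32) forces q_32 = true.
Unit clause (!q_41) forces q_41 = false.
Unit clause (q_42) forces q_42 = true.
Now (!q_42) is unsatisfied and unit — conflict.
So q_21 must be the other value — set q_21 = false.
Unit clause (q_22) forces q_22 = true.
Unit clause (!q_32) forces q_32 = false.
Unit clause (q_31) forces q_31 = true.
Unit clause (!q_41) forces q_41 = false.
Unit clause (q_42) forces q_42 = true.
Now (!q_42) is unsatisfied and unit — conflict.
Neither q_21 = true nor q_21 = false works.
Neither q_12 = true nor q_12 = false works.
So q_11 must be the other value — set q_11 = true.
Unit clause (!q_21) forces q_21 = false.
Unit clause (!q_31) forces q_31 = false.
Unit clause (!q_41) forces q_41 = false.
Branch on q_22: set q_22 = true.
Unit clause (!q_12) forces q_12 = false.
Unit clause (!q_32) forces q_32 = false.
Unit clause (q_33) forces q_33 = true.
Unit clause (!q_42) forces q_42 = false.
Unit clause (q_43) forces q_43 = true.
Now (!q_43) is unsatisfied and unit — conflict.
So q_22 must be the other value — set q_22 = false.
Unit clause (q_23) forces q_23 = true.
Unit clause (!q_13) forces q_13 = false.
Unit clause (!q_33) forces q_33 = false.
Unit clause (q_32) forces q_32 = true.
Unit clause (!q_12) forces q_12 = false.
Unit clause (!q_42) forces q_42 = false.
Unit clause (q_43) forces q_43 = true.
Now (!q_43) is unsatisfied and unit — conflict.
Neither q_22 = true nor q_22 = false works.
Neither q_11 = true nor q_11 = false works.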